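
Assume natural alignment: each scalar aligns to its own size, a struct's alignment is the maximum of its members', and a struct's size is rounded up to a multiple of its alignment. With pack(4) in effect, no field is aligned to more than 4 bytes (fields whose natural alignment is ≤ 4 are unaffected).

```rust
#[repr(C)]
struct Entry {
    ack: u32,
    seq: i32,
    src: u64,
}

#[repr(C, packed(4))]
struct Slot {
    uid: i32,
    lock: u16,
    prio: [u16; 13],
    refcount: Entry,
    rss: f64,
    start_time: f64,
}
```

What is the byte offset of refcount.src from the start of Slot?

40

Entry: ack at 0 (size 4, align 4) → ends 4; seq at 4 (size 4, align 4) → ends 8; src at 8 (size 8, align 8) → ends 16; total 16 bytes, alignment 8
uid at 0 (size 4, align 4) → ends 4
lock at 4 (size 2, align 2) → ends 6
prio at 6 (size 26, align 2) → ends 32
refcount at 32 (size 16, align 4) → ends 48
within Entry: src at 8
32 + 8 = 40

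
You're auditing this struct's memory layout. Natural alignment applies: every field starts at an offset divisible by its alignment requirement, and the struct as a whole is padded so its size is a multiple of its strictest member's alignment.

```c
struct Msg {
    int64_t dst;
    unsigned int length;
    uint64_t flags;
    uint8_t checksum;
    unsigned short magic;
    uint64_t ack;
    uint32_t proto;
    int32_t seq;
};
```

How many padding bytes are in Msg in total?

dst at 0 (size 8, align 8) → ends 8
length at 8 (size 4, align 4) → ends 12
pad 4 to align 8 for flags
flags at 16 (size 8, align 8) → ends 24
checksum at 24 (size 1, align 1) → ends 25
pad 1 to align 2 for magic
magic at 26 (size 2, align 2) → ends 28
pad 4 to align 8 for ack
ack at 32 (size 8, align 8) → ends 40
proto at 40 (size 4, align 4) → ends 44
seq at 44 (size 4, align 4) → ends 48
total 48 bytes, alignment 8
data bytes 39, size 48 → padding 9

9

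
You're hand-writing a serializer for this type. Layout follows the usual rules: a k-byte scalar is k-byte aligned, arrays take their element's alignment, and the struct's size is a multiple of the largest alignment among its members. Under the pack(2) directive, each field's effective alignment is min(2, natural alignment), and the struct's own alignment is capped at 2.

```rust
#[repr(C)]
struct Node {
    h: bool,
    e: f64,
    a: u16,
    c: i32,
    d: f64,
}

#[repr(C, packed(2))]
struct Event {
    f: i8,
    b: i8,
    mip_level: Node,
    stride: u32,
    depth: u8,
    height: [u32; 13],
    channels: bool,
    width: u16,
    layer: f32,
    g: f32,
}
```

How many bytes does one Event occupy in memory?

104

Node: h at 0 (size 1, align 1) → ends 1; pad 7 to align 8 for e; e at 8 (size 8, align 8) → ends 16; a at 16 (size 2, align 2) → ends 18; pad 2 to align 4 for c; c at 20 (size 4, align 4) → ends 24; d at 24 (size 8, align 8) → ends 32; total 32 bytes, alignment 8
f at 0 (size 1, align 1) → ends 1
b at 1 (size 1, align 1) → ends 2
mip_level at 2 (size 32, align 2) → ends 34
stride at 34 (size 4, align 2) → ends 38
depth at 38 (size 1, align 1) → ends 39
pad 1 to align 2 for height
height at 40 (size 52, align 2) → ends 92
channels at 92 (size 1, align 1) → ends 93
pad 1 to align 2 for width
width at 94 (size 2, align 2) → ends 96
layer at 96 (size 4, align 2) → ends 100
g at 100 (size 4, align 2) → ends 104
total 104 bytes, alignment 2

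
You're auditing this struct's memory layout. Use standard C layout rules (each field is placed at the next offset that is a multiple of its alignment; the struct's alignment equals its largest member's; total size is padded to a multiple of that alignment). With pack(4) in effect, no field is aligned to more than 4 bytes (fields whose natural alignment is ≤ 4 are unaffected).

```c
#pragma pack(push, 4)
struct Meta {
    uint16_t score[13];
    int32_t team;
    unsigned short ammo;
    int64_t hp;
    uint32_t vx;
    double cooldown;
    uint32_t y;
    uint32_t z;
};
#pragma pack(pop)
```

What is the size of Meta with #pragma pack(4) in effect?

@0: score [26B, align 2] → 26
+2 pad (align 4)
@28: team [4B, align 4] → 32
@32: ammo [2B, align 2] → 34
+2 pad (align 4)
@36: hp [8B, align 4] → 44
@44: vx [4B, align 4] → 48
@48: cooldown [8B, align 4] → 56
@56: y [4B, align 4] → 60
@60: z [4B, align 4] → 64
size 64, align 4

64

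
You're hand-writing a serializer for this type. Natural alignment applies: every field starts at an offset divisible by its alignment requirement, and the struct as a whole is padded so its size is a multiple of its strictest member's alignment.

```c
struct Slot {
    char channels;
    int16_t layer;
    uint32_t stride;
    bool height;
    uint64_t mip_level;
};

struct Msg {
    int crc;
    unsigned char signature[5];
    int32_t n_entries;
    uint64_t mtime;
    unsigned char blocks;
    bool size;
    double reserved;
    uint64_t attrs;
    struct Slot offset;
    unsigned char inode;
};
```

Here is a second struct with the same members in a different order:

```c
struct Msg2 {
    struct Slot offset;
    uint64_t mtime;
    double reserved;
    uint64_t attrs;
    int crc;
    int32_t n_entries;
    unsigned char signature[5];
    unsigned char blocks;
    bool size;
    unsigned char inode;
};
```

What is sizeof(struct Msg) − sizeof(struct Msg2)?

Slot: 0..1  channels  (1B, 1-aligned); 1..2  -- padding (1B); 2..4  layer  (2B, 2-aligned); 4..8  stride  (4B, 4-aligned); 8..9  height  (1B, 1-aligned); 9..16  -- padding (7B); 16..24  mip_level  (8B, 8-aligned); sizeof = 24, alignof = 8
0..4  crc  (4B, 4-aligned)
4..9  signature  (5B, 1-aligned)
9..12  -- padding (3B)
12..16  n_entries  (4B, 4-aligned)
16..24  mtime  (8B, 8-aligned)
24..25  blocks  (1B, 1-aligned)
25..26  size  (1B, 1-aligned)
26..32  -- padding (6B)
32..40  reserved  (8B, 8-aligned)
40..48  attrs  (8B, 8-aligned)
48..72  offset  (24B, 8-aligned)
72..73  inode  (1B, 1-aligned)
73..80  -- tail padding (7B)
sizeof = 80, alignof = 8
— Msg2 —
0..24  offset  (24B, 8-aligned)
24..32  mtime  (8B, 8-aligned)
32..40  reserved  (8B, 8-aligned)
40..48  attrs  (8B, 8-aligned)
48..52  crc  (4B, 4-aligned)
52..56  n_entries  (4B, 4-aligned)
56..61  signature  (5B, 1-aligned)
61..62  blocks  (1B, 1-aligned)
62..63  size  (1B, 1-aligned)
63..64  inode  (1B, 1-aligned)
sizeof = 64, alignof = 8
80 − 64 = 16

16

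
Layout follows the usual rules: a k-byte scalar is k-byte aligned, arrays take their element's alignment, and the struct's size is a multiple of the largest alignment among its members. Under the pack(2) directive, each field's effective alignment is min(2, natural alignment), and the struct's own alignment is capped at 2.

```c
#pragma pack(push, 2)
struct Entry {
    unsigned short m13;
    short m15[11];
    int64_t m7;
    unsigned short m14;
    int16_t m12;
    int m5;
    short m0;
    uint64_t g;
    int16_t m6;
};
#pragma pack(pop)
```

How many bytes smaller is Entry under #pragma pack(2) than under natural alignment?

12

natural layout:
  0..2  m13  (2B, 2-aligned)
  2..24  m15  (22B, 2-aligned)
  24..32  m7  (8B, 8-aligned)
  32..34  m14  (2B, 2-aligned)
  34..36  m12  (2B, 2-aligned)
  36..40  m5  (4B, 4-aligned)
  40..42  m0  (2B, 2-aligned)
  42..48  -- padding (6B)
  48..56  g  (8B, 8-aligned)
  56..58  m6  (2B, 2-aligned)
  58..64  -- tail padding (6B)
  sizeof = 64, alignof = 8
packed(2) layout:
  0..2  m13  (2B, 2-aligned)
  2..24  m15  (22B, 2-aligned)
  24..32  m7  (8B, 2-aligned)
  32..34  m14  (2B, 2-aligned)
  34..36  m12  (2B, 2-aligned)
  36..40  m5  (4B, 2-aligned)
  40..42  m0  (2B, 2-aligned)
  42..50  g  (8B, 2-aligned)
  50..52  m6  (2B, 2-aligned)
  sizeof = 52, alignof = 2
64 − 52 = 12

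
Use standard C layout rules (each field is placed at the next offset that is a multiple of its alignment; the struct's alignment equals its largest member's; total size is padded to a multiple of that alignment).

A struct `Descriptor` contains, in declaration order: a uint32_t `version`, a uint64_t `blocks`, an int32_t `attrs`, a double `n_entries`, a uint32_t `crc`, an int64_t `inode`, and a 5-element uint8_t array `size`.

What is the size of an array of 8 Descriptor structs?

448

@0: version [4B, align 4] → 4
+4 pad (align 8)
@8: blocks [8B, align 8] → 16
@16: attrs [4B, align 4] → 20
+4 pad (align 8)
@24: n_entries [8B, align 8] → 32
@32: crc [4B, align 4] → 36
+4 pad (align 8)
@40: inode [8B, align 8] → 48
@48: size [5B, align 1] → 53
+3 tail pad (align 8)
size 56, align 8
array of 8: 8 × 56 = 448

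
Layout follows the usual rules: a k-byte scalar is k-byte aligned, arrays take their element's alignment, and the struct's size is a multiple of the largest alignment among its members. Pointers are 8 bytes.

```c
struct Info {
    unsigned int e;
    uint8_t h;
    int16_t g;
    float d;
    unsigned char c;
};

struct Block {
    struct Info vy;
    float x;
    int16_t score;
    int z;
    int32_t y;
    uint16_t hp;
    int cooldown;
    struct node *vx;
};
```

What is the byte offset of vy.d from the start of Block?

Info: 0..4  e  (4B, 4-aligned); 4..5  h  (1B, 1-aligned); 5..6  -- padding (1B); 6..8  g  (2B, 2-aligned); 8..12  d  (4B, 4-aligned); 12..13  c  (1B, 1-aligned); 13..16  -- tail padding (3B); sizeof = 16, alignof = 4
0..16  vy  (16B, 4-aligned)
within Info: d at 8
0 + 8 = 8

8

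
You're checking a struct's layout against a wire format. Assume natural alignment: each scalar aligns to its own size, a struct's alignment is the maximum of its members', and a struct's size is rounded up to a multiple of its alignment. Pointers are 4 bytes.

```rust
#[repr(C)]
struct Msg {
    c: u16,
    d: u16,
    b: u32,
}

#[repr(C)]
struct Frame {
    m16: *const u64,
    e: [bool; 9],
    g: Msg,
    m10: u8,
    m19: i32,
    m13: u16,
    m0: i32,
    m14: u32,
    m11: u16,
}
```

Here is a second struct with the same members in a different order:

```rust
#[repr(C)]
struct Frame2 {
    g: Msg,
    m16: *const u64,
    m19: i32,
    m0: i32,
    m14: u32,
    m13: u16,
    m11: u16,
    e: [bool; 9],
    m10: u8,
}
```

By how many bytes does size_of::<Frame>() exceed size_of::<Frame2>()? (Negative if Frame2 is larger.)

8

Msg: c at 0 (size 2, align 2) → ends 2; d at 2 (size 2, align 2) → ends 4; b at 4 (size 4, align 4) → ends 8; total 8 bytes, alignment 4
m16 at 0 (size 4, align 4) → ends 4
e at 4 (size 9, align 1) → ends 13
pad 3 to align 4 for g
g at 16 (size 8, align 4) → ends 24
m10 at 24 (size 1, align 1) → ends 25
pad 3 to align 4 for m19
m19 at 28 (size 4, align 4) → ends 32
m13 at 32 (size 2, align 2) → ends 34
pad 2 to align 4 for m0
m0 at 36 (size 4, align 4) → ends 40
m14 at 40 (size 4, align 4) → ends 44
m11 at 44 (size 2, align 2) → ends 46
tail pad 2 to reach multiple of 4
total 48 bytes, alignment 4
— Frame2 —
g at 0 (size 8, align 4) → ends 8
m16 at 8 (size 4, align 4) → ends 12
m19 at 12 (size 4, align 4) → ends 16
m0 at 16 (size 4, align 4) → ends 20
m14 at 20 (size 4, align 4) → ends 24
m13 at 24 (size 2, align 2) → ends 26
m11 at 26 (size 2, align 2) → ends 28
e at 28 (size 9, align 1) → ends 37
m10 at 37 (size 1, align 1) → ends 38
tail pad 2 to reach multiple of 4
total 40 bytes, alignment 4
48 − 40 = 8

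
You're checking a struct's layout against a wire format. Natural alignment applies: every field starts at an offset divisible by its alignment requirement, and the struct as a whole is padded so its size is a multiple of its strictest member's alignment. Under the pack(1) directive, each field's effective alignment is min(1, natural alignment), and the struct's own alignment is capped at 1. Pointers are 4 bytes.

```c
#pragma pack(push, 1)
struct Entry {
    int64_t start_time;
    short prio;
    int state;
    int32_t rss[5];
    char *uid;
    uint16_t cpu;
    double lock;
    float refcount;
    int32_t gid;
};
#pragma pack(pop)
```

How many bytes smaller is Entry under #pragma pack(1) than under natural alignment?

natural layout:
  @0: start_time [8B, align 8] → 8
  @8: prio [2B, align 2] → 10
  +2 pad (align 4)
  @12: state [4B, align 4] → 16
  @16: rss [20B, align 4] → 36
  @36: uid [4B, align 4] → 40
  @40: cpu [2B, align 2] → 42
  +6 pad (align 8)
  @48: lock [8B, align 8] → 56
  @56: refcount [4B, align 4] → 60
  @60: gid [4B, align 4] → 64
  size 64, align 8
packed(1) layout:
  @0: start_time [8B, align 1] → 8
  @8: prio [2B, align 1] → 10
  @10: state [4B, align 1] → 14
  @14: rss [20B, align 1] → 34
  @34: uid [4B, align 1] → 38
  @38: cpu [2B, align 1] → 40
  @40: lock [8B, align 1] → 48
  @48: refcount [4B, align 1] → 52
  @52: gid [4B, align 1] → 56
  size 56, align 1
64 − 56 = 8

8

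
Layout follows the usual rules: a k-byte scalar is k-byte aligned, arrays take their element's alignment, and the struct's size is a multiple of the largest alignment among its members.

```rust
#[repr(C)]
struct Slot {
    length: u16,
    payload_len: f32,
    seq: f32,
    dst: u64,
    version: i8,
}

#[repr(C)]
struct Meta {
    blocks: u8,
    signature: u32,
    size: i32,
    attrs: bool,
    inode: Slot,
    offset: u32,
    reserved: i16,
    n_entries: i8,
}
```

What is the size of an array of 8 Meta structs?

Slot: length at 0 (size 2, align 2) → ends 2; pad 2 to align 4 for payload_len; payload_len at 4 (size 4, align 4) → ends 8; seq at 8 (size 4, align 4) → ends 12; pad 4 to align 8 for dst; dst at 16 (size 8, align 8) → ends 24; version at 24 (size 1, align 1) → ends 25; tail pad 7 to reach multiple of 8; total 32 bytes, alignment 8
blocks at 0 (size 1, align 1) → ends 1
pad 3 to align 4 for signature
signature at 4 (size 4, align 4) → ends 8
size at 8 (size 4, align 4) → ends 12
attrs at 12 (size 1, align 1) → ends 13
pad 3 to align 8 for inode
inode at 16 (size 32, align 8) → ends 48
offset at 48 (size 4, align 4) → ends 52
reserved at 52 (size 2, align 2) → ends 54
n_entries at 54 (size 1, align 1) → ends 55
tail pad 1 to reach multiple of 8
total 56 bytes, alignment 8
array of 8: 8 × 56 = 448

448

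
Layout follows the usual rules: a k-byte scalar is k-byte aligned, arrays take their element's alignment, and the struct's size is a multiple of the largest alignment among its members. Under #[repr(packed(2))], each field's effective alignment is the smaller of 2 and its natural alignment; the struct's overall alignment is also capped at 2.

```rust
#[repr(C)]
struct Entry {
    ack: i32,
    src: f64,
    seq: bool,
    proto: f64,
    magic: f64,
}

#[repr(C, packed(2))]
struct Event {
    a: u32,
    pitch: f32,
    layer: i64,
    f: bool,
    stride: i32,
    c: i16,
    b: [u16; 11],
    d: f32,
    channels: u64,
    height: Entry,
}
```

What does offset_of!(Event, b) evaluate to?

24

Entry: @0: ack [4B, align 4] → 4; +4 pad (align 8); @8: src [8B, align 8] → 16; @16: seq [1B, align 1] → 17; +7 pad (align 8); @24: proto [8B, align 8] → 32; @32: magic [8B, align 8] → 40; size 40, align 8
@0: a [4B, align 2] → 4
@4: pitch [4B, align 2] → 8
@8: layer [8B, align 2] → 16
@16: f [1B, align 1] → 17
+1 pad (align 2)
@18: stride [4B, align 2] → 22
@22: c [2B, align 2] → 24
@24: b [22B, align 2] → 46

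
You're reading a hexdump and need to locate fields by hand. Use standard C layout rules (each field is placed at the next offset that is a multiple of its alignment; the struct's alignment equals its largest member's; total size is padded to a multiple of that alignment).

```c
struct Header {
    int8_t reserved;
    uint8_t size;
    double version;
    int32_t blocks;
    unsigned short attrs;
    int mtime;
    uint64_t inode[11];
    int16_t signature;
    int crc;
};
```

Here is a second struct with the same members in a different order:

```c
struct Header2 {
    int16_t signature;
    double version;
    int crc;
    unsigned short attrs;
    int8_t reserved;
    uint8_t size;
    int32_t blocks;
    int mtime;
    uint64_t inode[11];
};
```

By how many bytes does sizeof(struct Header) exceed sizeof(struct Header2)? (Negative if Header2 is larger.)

8

reserved at 0 (size 1, align 1) → ends 1
size at 1 (size 1, align 1) → ends 2
pad 6 to align 8 for version
version at 8 (size 8, align 8) → ends 16
blocks at 16 (size 4, align 4) → ends 20
attrs at 20 (size 2, align 2) → ends 22
pad 2 to align 4 for mtime
mtime at 24 (size 4, align 4) → ends 28
pad 4 to align 8 for inode
inode at 32 (size 88, align 8) → ends 120
signature at 120 (size 2, align 2) → ends 122
pad 2 to align 4 for crc
crc at 124 (size 4, align 4) → ends 128
total 128 bytes, alignment 8
— Header2 —
signature at 0 (size 2, align 2) → ends 2
pad 6 to align 8 for version
version at 8 (size 8, align 8) → ends 16
crc at 16 (size 4, align 4) → ends 20
attrs at 20 (size 2, align 2) → ends 22
reserved at 22 (size 1, align 1) → ends 23
size at 23 (size 1, align 1) → ends 24
blocks at 24 (size 4, align 4) → ends 28
mtime at 28 (size 4, align 4) → ends 32
inode at 32 (size 88, align 8) → ends 120
total 120 bytes, alignment 8
128 − 120 = 8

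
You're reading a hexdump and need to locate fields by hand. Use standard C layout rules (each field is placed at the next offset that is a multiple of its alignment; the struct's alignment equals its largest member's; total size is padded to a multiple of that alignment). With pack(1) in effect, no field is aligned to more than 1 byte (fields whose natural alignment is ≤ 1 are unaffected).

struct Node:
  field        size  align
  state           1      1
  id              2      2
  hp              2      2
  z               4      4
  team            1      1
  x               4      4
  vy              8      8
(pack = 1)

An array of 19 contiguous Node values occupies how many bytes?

state at 0 (size 1, align 1) → ends 1
id at 1 (size 2, align 1) → ends 3
hp at 3 (size 2, align 1) → ends 5
z at 5 (size 4, align 1) → ends 9
team at 9 (size 1, align 1) → ends 10
x at 10 (size 4, align 1) → ends 14
vy at 14 (size 8, align 1) → ends 22
total 22 bytes, alignment 1
array of 19: 19 × 22 = 418

418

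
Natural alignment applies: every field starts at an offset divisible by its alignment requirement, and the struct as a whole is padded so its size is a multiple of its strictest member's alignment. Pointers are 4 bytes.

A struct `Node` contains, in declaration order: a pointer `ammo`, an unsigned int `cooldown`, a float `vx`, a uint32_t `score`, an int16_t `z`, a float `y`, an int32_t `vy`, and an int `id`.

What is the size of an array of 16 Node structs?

512

ammo at 0 (size 4, align 4) → ends 4
cooldown at 4 (size 4, align 4) → ends 8
vx at 8 (size 4, align 4) → ends 12
score at 12 (size 4, align 4) → ends 16
z at 16 (size 2, align 2) → ends 18
pad 2 to align 4 for y
y at 20 (size 4, align 4) → ends 24
vy at 24 (size 4, align 4) → ends 28
id at 28 (size 4, align 4) → ends 32
total 32 bytes, alignment 4
array of 16: 16 × 32 = 512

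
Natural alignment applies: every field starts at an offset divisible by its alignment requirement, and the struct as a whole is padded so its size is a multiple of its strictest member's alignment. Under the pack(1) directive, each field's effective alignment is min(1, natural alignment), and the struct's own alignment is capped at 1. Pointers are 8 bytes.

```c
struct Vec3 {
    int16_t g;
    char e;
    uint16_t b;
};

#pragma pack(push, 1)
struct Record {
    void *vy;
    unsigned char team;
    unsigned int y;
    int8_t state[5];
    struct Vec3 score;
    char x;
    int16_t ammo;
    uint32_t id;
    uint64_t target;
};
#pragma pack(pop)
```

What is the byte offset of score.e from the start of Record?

20

Vec3: g at 0 (size 2, align 2) → ends 2; e at 2 (size 1, align 1) → ends 3; pad 1 to align 2 for b; b at 4 (size 2, align 2) → ends 6; total 6 bytes, alignment 2
vy at 0 (size 8, align 1) → ends 8
team at 8 (size 1, align 1) → ends 9
y at 9 (size 4, align 1) → ends 13
state at 13 (size 5, align 1) → ends 18
score at 18 (size 6, align 1) → ends 24
within Vec3: e at 2
18 + 2 = 20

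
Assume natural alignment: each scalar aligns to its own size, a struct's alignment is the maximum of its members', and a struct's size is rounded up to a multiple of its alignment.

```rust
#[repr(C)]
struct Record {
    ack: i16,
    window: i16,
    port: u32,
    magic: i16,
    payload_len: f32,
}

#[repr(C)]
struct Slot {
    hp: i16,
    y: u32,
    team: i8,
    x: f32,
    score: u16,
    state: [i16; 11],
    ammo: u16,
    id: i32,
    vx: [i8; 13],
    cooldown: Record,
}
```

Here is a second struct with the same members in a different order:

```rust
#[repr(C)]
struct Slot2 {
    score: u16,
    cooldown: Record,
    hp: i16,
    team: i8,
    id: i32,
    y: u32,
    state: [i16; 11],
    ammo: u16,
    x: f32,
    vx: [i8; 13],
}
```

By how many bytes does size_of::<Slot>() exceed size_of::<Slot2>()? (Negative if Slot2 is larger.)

4

Record: ack at 0 (size 2, align 2) → ends 2; window at 2 (size 2, align 2) → ends 4; port at 4 (size 4, align 4) → ends 8; magic at 8 (size 2, align 2) → ends 10; pad 2 to align 4 for payload_len; payload_len at 12 (size 4, align 4) → ends 16; total 16 bytes, alignment 4
hp at 0 (size 2, align 2) → ends 2
pad 2 to align 4 for y
y at 4 (size 4, align 4) → ends 8
team at 8 (size 1, align 1) → ends 9
pad 3 to align 4 for x
x at 12 (size 4, align 4) → ends 16
score at 16 (size 2, align 2) → ends 18
state at 18 (size 22, align 2) → ends 40
ammo at 40 (size 2, align 2) → ends 42
pad 2 to align 4 for id
id at 44 (size 4, align 4) → ends 48
vx at 48 (size 13, align 1) → ends 61
pad 3 to align 4 for cooldown
cooldown at 64 (size 16, align 4) → ends 80
total 80 bytes, alignment 4
— Slot2 —
score at 0 (size 2, align 2) → ends 2
pad 2 to align 4 for cooldown
cooldown at 4 (size 16, align 4) → ends 20
hp at 20 (size 2, align 2) → ends 22
team at 22 (size 1, align 1) → ends 23
pad 1 to align 4 for id
id at 24 (size 4, align 4) → ends 28
y at 28 (size 4, align 4) → ends 32
state at 32 (size 22, align 2) → ends 54
ammo at 54 (size 2, align 2) → ends 56
x at 56 (size 4, align 4) → ends 60
vx at 60 (size 13, align 1) → ends 73
tail pad 3 to reach multiple of 4
total 76 bytes, alignment 4
80 − 76 = 4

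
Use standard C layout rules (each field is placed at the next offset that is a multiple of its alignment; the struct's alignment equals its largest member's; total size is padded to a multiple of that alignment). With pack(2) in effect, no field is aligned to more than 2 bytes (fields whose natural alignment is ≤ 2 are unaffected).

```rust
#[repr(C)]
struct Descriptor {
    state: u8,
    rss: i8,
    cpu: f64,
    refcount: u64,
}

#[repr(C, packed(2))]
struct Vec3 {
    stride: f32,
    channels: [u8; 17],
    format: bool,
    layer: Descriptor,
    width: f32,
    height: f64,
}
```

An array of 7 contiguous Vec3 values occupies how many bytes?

406

Descriptor: 0..1  state  (1B, 1-aligned); 1..2  rss  (1B, 1-aligned); 2..8  -- padding (6B); 8..16  cpu  (8B, 8-aligned); 16..24  refcount  (8B, 8-aligned); sizeof = 24, alignof = 8
0..4  stride  (4B, 2-aligned)
4..21  channels  (17B, 1-aligned)
21..22  format  (1B, 1-aligned)
22..46  layer  (24B, 2-aligned)
46..50  width  (4B, 2-aligned)
50..58  height  (8B, 2-aligned)
sizeof = 58, alignof = 2
array of 7: 7 × 58 = 406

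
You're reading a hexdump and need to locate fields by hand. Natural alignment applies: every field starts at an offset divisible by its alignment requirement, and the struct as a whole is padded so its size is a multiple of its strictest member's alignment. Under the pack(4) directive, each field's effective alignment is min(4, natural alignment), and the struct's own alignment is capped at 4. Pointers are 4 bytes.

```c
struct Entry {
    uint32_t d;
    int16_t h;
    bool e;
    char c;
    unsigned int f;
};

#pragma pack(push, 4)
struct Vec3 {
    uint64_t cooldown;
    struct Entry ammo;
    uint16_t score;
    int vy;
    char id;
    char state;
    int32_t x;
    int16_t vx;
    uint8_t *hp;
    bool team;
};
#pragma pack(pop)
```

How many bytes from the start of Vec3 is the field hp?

40

Entry: 0..4  d  (4B, 4-aligned); 4..6  h  (2B, 2-aligned); 6..7  e  (1B, 1-aligned); 7..8  c  (1B, 1-aligned); 8..12  f  (4B, 4-aligned); sizeof = 12, alignof = 4
0..8  cooldown  (8B, 4-aligned)
8..20  ammo  (12B, 4-aligned)
20..22  score  (2B, 2-aligned)
22..24  -- padding (2B)
24..28  vy  (4B, 4-aligned)
28..29  id  (1B, 1-aligned)
29..30  state  (1B, 1-aligned)
30..32  -- padding (2B)
32..36  x  (4B, 4-aligned)
36..38  vx  (2B, 2-aligned)
38..40  -- padding (2B)
40..44  hp  (4B, 4-aligned)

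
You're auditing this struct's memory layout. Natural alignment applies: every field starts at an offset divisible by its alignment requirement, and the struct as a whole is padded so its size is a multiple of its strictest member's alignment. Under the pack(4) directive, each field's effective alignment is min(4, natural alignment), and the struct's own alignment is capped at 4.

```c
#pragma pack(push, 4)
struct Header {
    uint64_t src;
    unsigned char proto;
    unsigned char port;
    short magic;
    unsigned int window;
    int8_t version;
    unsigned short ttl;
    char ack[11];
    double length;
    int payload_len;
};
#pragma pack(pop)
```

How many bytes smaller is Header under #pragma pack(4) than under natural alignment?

natural layout:
  0..8  src  (8B, 8-aligned)
  8..9  proto  (1B, 1-aligned)
  9..10  port  (1B, 1-aligned)
  10..12  magic  (2B, 2-aligned)
  12..16  window  (4B, 4-aligned)
  16..17  version  (1B, 1-aligned)
  17..18  -- padding (1B)
  18..20  ttl  (2B, 2-aligned)
  20..31  ack  (11B, 1-aligned)
  31..32  -- padding (1B)
  32..40  length  (8B, 8-aligned)
  40..44  payload_len  (4B, 4-aligned)
  44..48  -- tail padding (4B)
  sizeof = 48, alignof = 8
packed(4) layout:
  0..8  src  (8B, 4-aligned)
  8..9  proto  (1B, 1-aligned)
  9..10  port  (1B, 1-aligned)
  10..12  magic  (2B, 2-aligned)
  12..16  window  (4B, 4-aligned)
  16..17  version  (1B, 1-aligned)
  17..18  -- padding (1B)
  18..20  ttl  (2B, 2-aligned)
  20..31  ack  (11B, 1-aligned)
  31..32  -- padding (1B)
  32..40  length  (8B, 4-aligned)
  40..44  payload_len  (4B, 4-aligned)
  sizeof = 44, alignof = 4
48 − 44 = 4

4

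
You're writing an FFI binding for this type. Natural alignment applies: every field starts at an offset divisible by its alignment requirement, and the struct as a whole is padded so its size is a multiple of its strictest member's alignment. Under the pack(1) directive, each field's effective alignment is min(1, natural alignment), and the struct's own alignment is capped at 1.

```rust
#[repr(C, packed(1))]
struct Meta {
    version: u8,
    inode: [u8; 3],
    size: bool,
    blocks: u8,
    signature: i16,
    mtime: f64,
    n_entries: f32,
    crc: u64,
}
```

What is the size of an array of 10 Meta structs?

0..1  version  (1B, 1-aligned)
1..4  inode  (3B, 1-aligned)
4..5  size  (1B, 1-aligned)
5..6  blocks  (1B, 1-aligned)
6..8  signature  (2B, 1-aligned)
8..16  mtime  (8B, 1-aligned)
16..20  n_entries  (4B, 1-aligned)
20..28  crc  (8B, 1-aligned)
sizeof = 28, alignof = 1
array of 10: 10 × 28 = 280

280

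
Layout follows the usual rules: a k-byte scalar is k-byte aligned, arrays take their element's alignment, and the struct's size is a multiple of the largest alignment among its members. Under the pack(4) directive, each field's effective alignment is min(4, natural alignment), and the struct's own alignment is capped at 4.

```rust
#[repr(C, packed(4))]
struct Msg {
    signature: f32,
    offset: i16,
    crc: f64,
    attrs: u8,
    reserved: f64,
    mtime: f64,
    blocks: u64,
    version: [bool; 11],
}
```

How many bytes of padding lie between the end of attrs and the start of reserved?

3

signature at 0 (size 4, align 4) → ends 4
offset at 4 (size 2, align 2) → ends 6
pad 2 to align 4 for crc
crc at 8 (size 8, align 4) → ends 16
attrs at 16 (size 1, align 1) → ends 17
pad 3 to align 4 for reserved
reserved at 20 (size 8, align 4) → ends 28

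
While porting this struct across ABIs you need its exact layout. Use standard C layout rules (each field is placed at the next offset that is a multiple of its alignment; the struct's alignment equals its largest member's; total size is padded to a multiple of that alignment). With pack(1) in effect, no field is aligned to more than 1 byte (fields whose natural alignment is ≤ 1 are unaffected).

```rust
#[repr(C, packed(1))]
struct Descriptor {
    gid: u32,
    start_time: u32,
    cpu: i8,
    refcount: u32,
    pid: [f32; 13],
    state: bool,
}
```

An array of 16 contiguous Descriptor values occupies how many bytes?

gid at 0 (size 4, align 1) → ends 4
start_time at 4 (size 4, align 1) → ends 8
cpu at 8 (size 1, align 1) → ends 9
refcount at 9 (size 4, align 1) → ends 13
pid at 13 (size 52, align 1) → ends 65
state at 65 (size 1, align 1) → ends 66
total 66 bytes, alignment 1
array of 16: 16 × 66 = 1056

1056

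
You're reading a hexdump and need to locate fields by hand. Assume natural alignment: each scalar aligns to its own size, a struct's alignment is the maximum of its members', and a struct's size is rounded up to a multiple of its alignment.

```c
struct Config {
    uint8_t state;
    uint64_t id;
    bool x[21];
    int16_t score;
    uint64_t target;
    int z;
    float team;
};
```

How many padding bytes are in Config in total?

@0: state [1B, align 1] → 1
+7 pad (align 8)
@8: id [8B, align 8] → 16
@16: x [21B, align 1] → 37
+1 pad (align 2)
@38: score [2B, align 2] → 40
@40: target [8B, align 8] → 48
@48: z [4B, align 4] → 52
@52: team [4B, align 4] → 56
size 56, align 8
data bytes 48, size 56 → padding 8

8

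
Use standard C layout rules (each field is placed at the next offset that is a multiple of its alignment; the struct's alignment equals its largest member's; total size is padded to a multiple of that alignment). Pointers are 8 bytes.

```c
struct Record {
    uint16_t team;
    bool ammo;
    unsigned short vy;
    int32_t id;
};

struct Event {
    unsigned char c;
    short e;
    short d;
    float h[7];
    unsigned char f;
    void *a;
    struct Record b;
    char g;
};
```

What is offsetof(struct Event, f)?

Record: 0..2  team  (2B, 2-aligned); 2..3  ammo  (1B, 1-aligned); 3..4  -- padding (1B); 4..6  vy  (2B, 2-aligned); 6..8  -- padding (2B); 8..12  id  (4B, 4-aligned); sizeof = 12, alignof = 4
0..1  c  (1B, 1-aligned)
1..2  -- padding (1B)
2..4  e  (2B, 2-aligned)
4..6  d  (2B, 2-aligned)
6..8  -- padding (2B)
8..36  h  (28B, 4-aligned)
36..37  f  (1B, 1-aligned)

36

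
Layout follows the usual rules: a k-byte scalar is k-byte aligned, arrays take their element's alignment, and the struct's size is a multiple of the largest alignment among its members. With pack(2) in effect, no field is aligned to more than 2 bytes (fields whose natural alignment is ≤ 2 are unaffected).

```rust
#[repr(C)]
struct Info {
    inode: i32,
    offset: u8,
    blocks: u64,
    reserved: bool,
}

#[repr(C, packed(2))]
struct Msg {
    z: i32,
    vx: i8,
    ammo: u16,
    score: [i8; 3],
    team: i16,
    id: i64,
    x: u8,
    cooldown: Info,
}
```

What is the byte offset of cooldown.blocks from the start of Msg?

32

Info: 0..4  inode  (4B, 4-aligned); 4..5  offset  (1B, 1-aligned); 5..8  -- padding (3B); 8..16  blocks  (8B, 8-aligned); 16..17  reserved  (1B, 1-aligned); 17..24  -- tail padding (7B); sizeof = 24, alignof = 8
0..4  z  (4B, 2-aligned)
4..5  vx  (1B, 1-aligned)
5..6  -- padding (1B)
6..8  ammo  (2B, 2-aligned)
8..11  score  (3B, 1-aligned)
11..12  -- padding (1B)
12..14  team  (2B, 2-aligned)
14..22  id  (8B, 2-aligned)
22..23  x  (1B, 1-aligned)
23..24  -- padding (1B)
24..48  cooldown  (24B, 2-aligned)
within Info: blocks at 8
24 + 8 = 32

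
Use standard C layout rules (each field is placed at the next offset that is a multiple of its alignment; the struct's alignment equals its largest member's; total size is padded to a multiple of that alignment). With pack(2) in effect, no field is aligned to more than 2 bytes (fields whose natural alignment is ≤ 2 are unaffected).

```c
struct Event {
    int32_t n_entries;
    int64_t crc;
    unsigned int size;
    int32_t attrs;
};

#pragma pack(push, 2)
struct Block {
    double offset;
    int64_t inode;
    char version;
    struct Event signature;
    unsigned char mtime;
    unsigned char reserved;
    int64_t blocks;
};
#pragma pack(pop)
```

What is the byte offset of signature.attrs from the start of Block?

Event: 0..4  n_entries  (4B, 4-aligned); 4..8  -- padding (4B); 8..16  crc  (8B, 8-aligned); 16..20  size  (4B, 4-aligned); 20..24  attrs  (4B, 4-aligned); sizeof = 24, alignof = 8
0..8  offset  (8B, 2-aligned)
8..16  inode  (8B, 2-aligned)
16..17  version  (1B, 1-aligned)
17..18  -- padding (1B)
18..42  signature  (24B, 2-aligned)
within Event: attrs at 20
18 + 20 = 38

38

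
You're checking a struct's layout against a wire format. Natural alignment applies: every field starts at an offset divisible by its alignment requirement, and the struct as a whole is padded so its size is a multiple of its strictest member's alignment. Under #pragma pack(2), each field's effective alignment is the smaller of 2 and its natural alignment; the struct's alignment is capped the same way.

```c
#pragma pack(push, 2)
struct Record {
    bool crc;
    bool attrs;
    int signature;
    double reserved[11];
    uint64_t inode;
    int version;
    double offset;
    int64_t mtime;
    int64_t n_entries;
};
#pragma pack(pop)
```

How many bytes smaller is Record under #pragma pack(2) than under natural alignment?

6

natural layout:
  0..1  crc  (1B, 1-aligned)
  1..2  attrs  (1B, 1-aligned)
  2..4  -- padding (2B)
  4..8  signature  (4B, 4-aligned)
  8..96  reserved  (88B, 8-aligned)
  96..104  inode  (8B, 8-aligned)
  104..108  version  (4B, 4-aligned)
  108..112  -- padding (4B)
  112..120  offset  (8B, 8-aligned)
  120..128  mtime  (8B, 8-aligned)
  128..136  n_entries  (8B, 8-aligned)
  sizeof = 136, alignof = 8
packed(2) layout:
  0..1  crc  (1B, 1-aligned)
  1..2  attrs  (1B, 1-aligned)
  2..6  signature  (4B, 2-aligned)
  6..94  reserved  (88B, 2-aligned)
  94..102  inode  (8B, 2-aligned)
  102..106  version  (4B, 2-aligned)
  106..114  offset  (8B, 2-aligned)
  114..122  mtime  (8B, 2-aligned)
  122..130  n_entries  (8B, 2-aligned)
  sizeof = 130, alignof = 2
136 − 130 = 6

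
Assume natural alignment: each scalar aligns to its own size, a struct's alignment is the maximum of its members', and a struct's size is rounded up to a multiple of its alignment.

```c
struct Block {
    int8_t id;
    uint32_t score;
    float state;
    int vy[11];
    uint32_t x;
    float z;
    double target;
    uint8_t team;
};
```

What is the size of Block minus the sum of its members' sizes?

@0: id [1B, align 1] → 1
+3 pad (align 4)
@4: score [4B, align 4] → 8
@8: state [4B, align 4] → 12
@12: vy [44B, align 4] → 56
@56: x [4B, align 4] → 60
@60: z [4B, align 4] → 64
@64: target [8B, align 8] → 72
@72: team [1B, align 1] → 73
+7 tail pad (align 8)
size 80, align 8
data bytes 70, size 80 → padding 10

10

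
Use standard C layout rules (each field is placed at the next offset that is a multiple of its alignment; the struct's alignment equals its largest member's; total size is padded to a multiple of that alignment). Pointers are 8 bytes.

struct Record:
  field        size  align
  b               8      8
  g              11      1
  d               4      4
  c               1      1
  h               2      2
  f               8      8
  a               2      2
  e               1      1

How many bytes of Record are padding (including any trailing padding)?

0..8  b  (8B, 8-aligned)
8..19  g  (11B, 1-aligned)
19..20  -- padding (1B)
20..24  d  (4B, 4-aligned)
24..25  c  (1B, 1-aligned)
25..26  -- padding (1B)
26..28  h  (2B, 2-aligned)
28..32  -- padding (4B)
32..40  f  (8B, 8-aligned)
40..42  a  (2B, 2-aligned)
42..43  e  (1B, 1-aligned)
43..48  -- tail padding (5B)
sizeof = 48, alignof = 8
data bytes 37, size 48 → padding 11

11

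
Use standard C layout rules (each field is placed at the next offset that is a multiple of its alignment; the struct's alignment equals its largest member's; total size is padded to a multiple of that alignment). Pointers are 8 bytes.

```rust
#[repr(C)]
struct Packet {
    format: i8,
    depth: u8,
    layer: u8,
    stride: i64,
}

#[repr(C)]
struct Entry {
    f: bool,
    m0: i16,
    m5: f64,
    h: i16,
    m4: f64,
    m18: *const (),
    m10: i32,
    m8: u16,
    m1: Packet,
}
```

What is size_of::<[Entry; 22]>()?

Packet: format at 0 (size 1, align 1) → ends 1; depth at 1 (size 1, align 1) → ends 2; layer at 2 (size 1, align 1) → ends 3; pad 5 to align 8 for stride; stride at 8 (size 8, align 8) → ends 16; total 16 bytes, alignment 8
f at 0 (size 1, align 1) → ends 1
pad 1 to align 2 for m0
m0 at 2 (size 2, align 2) → ends 4
pad 4 to align 8 for m5
m5 at 8 (size 8, align 8) → ends 16
h at 16 (size 2, align 2) → ends 18
pad 6 to align 8 for m4
m4 at 24 (size 8, align 8) → ends 32
m18 at 32 (size 8, align 8) → ends 40
m10 at 40 (size 4, align 4) → ends 44
m8 at 44 (size 2, align 2) → ends 46
pad 2 to align 8 for m1
m1 at 48 (size 16, align 8) → ends 64
total 64 bytes, alignment 8
array of 22: 22 × 64 = 1408

1408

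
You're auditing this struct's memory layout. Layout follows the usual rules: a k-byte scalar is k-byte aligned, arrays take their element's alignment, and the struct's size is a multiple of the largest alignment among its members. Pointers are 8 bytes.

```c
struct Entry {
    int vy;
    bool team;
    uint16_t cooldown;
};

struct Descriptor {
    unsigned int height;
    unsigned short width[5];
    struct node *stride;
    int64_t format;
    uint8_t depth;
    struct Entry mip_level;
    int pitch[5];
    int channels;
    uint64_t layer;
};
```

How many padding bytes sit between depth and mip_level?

3

Entry: 0..4  vy  (4B, 4-aligned); 4..5  team  (1B, 1-aligned); 5..6  -- padding (1B); 6..8  cooldown  (2B, 2-aligned); sizeof = 8, alignof = 4
0..4  height  (4B, 4-aligned)
4..14  width  (10B, 2-aligned)
14..16  -- padding (2B)
16..24  stride  (8B, 8-aligned)
24..32  format  (8B, 8-aligned)
32..33  depth  (1B, 1-aligned)
33..36  -- padding (3B)
36..44  mip_level  (8B, 4-aligned)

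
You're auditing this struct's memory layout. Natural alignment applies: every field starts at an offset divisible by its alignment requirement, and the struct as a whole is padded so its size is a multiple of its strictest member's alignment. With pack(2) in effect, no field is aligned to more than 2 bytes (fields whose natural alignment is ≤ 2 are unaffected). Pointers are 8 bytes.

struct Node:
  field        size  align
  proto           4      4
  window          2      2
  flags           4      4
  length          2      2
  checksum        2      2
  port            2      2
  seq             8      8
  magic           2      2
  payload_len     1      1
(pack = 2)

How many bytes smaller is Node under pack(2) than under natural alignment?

natural layout:
  @0: proto [4B, align 4] → 4
  @4: window [2B, align 2] → 6
  +2 pad (align 4)
  @8: flags [4B, align 4] → 12
  @12: length [2B, align 2] → 14
  @14: checksum [2B, align 2] → 16
  @16: port [2B, align 2] → 18
  +6 pad (align 8)
  @24: seq [8B, align 8] → 32
  @32: magic [2B, align 2] → 34
  @34: payload_len [1B, align 1] → 35
  +5 tail pad (align 8)
  size 40, align 8
packed(2) layout:
  @0: proto [4B, align 2] → 4
  @4: window [2B, align 2] → 6
  @6: flags [4B, align 2] → 10
  @10: length [2B, align 2] → 12
  @12: checksum [2B, align 2] → 14
  @14: port [2B, align 2] → 16
  @16: seq [8B, align 2] → 24
  @24: magic [2B, align 2] → 26
  @26: payload_len [1B, align 1] → 27
  +1 tail pad (align 2)
  size 28, align 2
40 − 28 = 12

12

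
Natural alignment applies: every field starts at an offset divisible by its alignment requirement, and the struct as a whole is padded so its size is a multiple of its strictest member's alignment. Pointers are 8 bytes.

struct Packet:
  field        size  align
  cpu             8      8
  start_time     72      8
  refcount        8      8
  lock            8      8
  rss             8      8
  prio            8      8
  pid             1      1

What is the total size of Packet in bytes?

cpu at 0 (size 8, align 8) → ends 8
start_time at 8 (size 72, align 8) → ends 80
refcount at 80 (size 8, align 8) → ends 88
lock at 88 (size 8, align 8) → ends 96
rss at 96 (size 8, align 8) → ends 104
prio at 104 (size 8, align 8) → ends 112
pid at 112 (size 1, align 1) → ends 113
tail pad 7 to reach multiple of 8
total 120 bytes, alignment 8

120 bytes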